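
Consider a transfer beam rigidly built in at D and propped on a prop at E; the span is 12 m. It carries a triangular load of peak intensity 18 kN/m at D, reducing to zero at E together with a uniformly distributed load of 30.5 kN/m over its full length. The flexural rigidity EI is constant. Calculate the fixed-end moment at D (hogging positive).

M_D = 721.8 kN·m

Take the reaction at E as the redundant and release it; the primary structure is a cantilever fixed at D.
Primary-structure tip deflection at E by superposition:
  triangular load, peak 18 at the fixed end: w₀L⁴/(30EI) = 12442/EI
  UDL 30.5: wL⁴/(8EI) = 79056/EI
  δ_0 = 91498/EI
Flexibility coefficient — unit upward force at E: δ_{EE} = L³/(3EI) = 576/EI.
Compatibility at E: δ_0 − R_E·δ_{EE} = 0, so R_E = 91498/576 = 158.8 kN.
Moment equilibrium about D: M_D = Σ(load moments about D) − R_E·L = 2628 − 158.8×12 = 721.8 kN·m.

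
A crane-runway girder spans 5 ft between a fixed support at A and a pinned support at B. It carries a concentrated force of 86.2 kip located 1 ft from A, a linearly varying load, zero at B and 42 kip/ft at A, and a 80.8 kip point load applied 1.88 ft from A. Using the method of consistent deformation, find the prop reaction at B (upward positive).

Choose R_B as the redundant. The primary structure is the cantilever fixed at A.
Free-end deflection of the primary structure under the applied loading (downward +):
  point load 86.2 at a = 1: Pa²(3L − a)/(6EI) = 201.1/EI
  triangular load, peak 42 at the fixed end: w₀L⁴/(30EI) = 875/EI
  point load 80.8 at a = 1.88: Pa²(3L − a)/(6EI) = 624.5/EI
  δ_0 = 1701/EI
Tip deflection under a unit load at B: L³/(3EI) = 41.67/EI.
Compatibility at B: δ_0 − R_B·δ_{BB} = 0, so R_B = 1701/41.67 = 40.81 kip.

R_B = 40.81 kip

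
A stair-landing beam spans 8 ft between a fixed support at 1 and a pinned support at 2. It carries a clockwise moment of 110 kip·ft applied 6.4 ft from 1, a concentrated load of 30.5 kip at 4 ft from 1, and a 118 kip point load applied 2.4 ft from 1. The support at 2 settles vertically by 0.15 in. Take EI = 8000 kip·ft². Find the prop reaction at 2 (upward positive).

Take the reaction at 2 as the redundant and release it; the primary structure is a cantilever fixed at 1.
Free-end deflection of the primary structure under the applied loading (downward +):
  clockwise couple 110 at a = 6.4: M₀a(2L − a)/(2EI) = 3379/EI
  point load 30.5 at a = 4: Pa²(3L − a)/(6EI) = 1627/EI
  point load 118 at a = 2.4: Pa²(3L − a)/(6EI) = 2447/EI
  δ_0 = 7453/EI
Flexibility coefficient — unit upward force at 2: δ_{22} = L³/(3EI) = 170.7/EI.
With EI = 8000 kip·ft²: δ_0 = 0.93159 ft and δ_{22} = 0.021333 ft/kip.
Compatibility — the beam at 2 must follow the support down by 0.0125 ft: δ_0 − R_2·δ_{22} = 0.0125, so R_2 = (0.93159 − 0.0125)/0.021333 = 43.08 kip.

R_2 = 43.08 kip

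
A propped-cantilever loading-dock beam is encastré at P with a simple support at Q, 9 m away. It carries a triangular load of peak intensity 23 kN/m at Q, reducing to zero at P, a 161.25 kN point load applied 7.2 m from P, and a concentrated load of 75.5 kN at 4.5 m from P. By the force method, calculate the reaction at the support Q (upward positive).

R_Q = 194 kN

Remove the prop at Q; the released (primary) structure is a cantilever built in at P.
Primary-structure tip deflection at Q by superposition:
  triangular load, peak 23 at the free end: 11w₀L⁴/(120EI) = 13833/EI
  point load 161.25 at a = 7.2: Pa²(3L − a)/(6EI) = 27585/EI
  point load 75.5 at a = 4.5: Pa²(3L − a)/(6EI) = 5733/EI
  δ_0 = 47151/EI
Flexibility coefficient — unit upward force at Q: δ_{QQ} = L³/(3EI) = 243/EI.
The prop prevents deflection at Q: R_Q = δ_0/δ_{QQ} = 47151/243 = 194 kN.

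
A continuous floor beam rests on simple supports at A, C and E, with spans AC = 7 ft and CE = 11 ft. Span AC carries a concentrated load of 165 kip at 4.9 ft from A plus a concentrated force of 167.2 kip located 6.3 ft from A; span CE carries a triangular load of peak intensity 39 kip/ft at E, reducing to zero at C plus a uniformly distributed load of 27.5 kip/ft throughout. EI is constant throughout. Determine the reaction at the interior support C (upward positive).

Take M_C as the redundant. Released structure: two simple spans AC and CE with a hinge at C.
Discontinuity in slope at C on the released structure — sum the simple-span end rotations:
  span AC: point load 165 at a = 4.9: Pab(L + a)/(6LEI) = 481.1/EI
  span AC: point load 167.2 at a = 6.3: Pab(L + a)/(6LEI) = 233.5/EI
  span CE: triangular load, peak 39: 7w₀L³/(360EI) = 1009/EI
  span CE: UDL 27.5: wL³/(24EI) = 1525/EI
  relative rotation θ_0 = (714.6 + 2534)/EI = 3249/EI
A unit hogging moment at C produces rotation L₁/(3EI) + L₂/(3EI) = 6/EI.
Slope continuity at C: θ_0 = M_C·6/EI, so M_C = 3249/6 = 541.5 kip·ft (hogging).
Span AC, ΣM about A with M_C applied at C: R_C^{AC}·7 = 1862 + 541.5, so R_C^{AC} = 343.3 kip and R_A = 332.2 − 343.3 = -11.14 kip.
Span CE, ΣM about E: R_C^{CE}·11 = 2450 + 541.5, so R_C^{CE} = 272 kip and R_E = 517 − 272 = 245 kip.
R_C = 343.3 + 272 = 615.3 kip.

R_C = 615.3 kip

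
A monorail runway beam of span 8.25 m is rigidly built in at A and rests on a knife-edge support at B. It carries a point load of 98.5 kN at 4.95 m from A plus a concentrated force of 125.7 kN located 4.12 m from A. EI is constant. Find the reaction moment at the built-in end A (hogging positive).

M_A = 331 kN·m

Take the reaction at B as the redundant and release it; the primary structure is a cantilever fixed at A.
Free-end deflection of the primary structure under the applied loading (downward +):
  point load 98.5 at a = 4.95: Pa²(3L − a)/(6EI) = 7965/EI
  point load 125.7 at a = 4.12: Pa²(3L − a)/(6EI) = 7336/EI
  δ_0 = 15301/EI
Tip deflection under a unit load at B: L³/(3EI) = 187.2/EI.
Compatibility at B: δ_0 − R_B·δ_{BB} = 0, so R_B = 15301/187.2 = 81.75 kN.
Moment equilibrium about A: M_A = Σ(load moments about A) − R_B·L = 1005 − 81.75×8.25 = 331 kN·m.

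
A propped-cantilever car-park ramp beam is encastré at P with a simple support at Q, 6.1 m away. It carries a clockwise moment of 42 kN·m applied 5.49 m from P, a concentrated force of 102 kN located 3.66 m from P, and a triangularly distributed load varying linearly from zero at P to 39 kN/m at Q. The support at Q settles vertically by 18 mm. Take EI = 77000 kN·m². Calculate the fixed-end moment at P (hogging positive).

M_P = 280.6 kN·m

Choose R_Q as the redundant. The primary structure is the cantilever fixed at P.
Deflection at Q on the released cantilever, summing each load's contribution:
  clockwise couple 42 at a = 5.49: M₀a(2L − a)/(2EI) = 773.6/EI
  point load 102 at a = 3.66: Pa²(3L − a)/(6EI) = 3334/EI
  triangular load, peak 39 at the free end: 11w₀L⁴/(120EI) = 4950/EI
  δ_0 = 9057/EI
Flexibility coefficient — unit upward force at Q: δ_{QQ} = L³/(3EI) = 75.66/EI.
With EI = 77000 kN·m²: δ_0 = 0.11763 m and δ_{QQ} = 0.000983 m/kN.
Compatibility — the beam at Q must follow the support down by 0.018 m: δ_0 − R_Q·δ_{QQ} = 0.018, so R_Q = (0.11763 − 0.018)/0.000983 = 101.4 kN.
Moment equilibrium about P: M_P = Σ(load moments about P) − R_Q·L = 899 − 101.4×6.1 = 280.6 kN·m.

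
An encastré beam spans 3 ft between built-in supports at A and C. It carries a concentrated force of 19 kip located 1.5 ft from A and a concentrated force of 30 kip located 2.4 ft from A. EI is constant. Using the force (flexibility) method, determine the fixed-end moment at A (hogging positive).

M_A = 10.01 kip·ft

Take the two fixed-end moments M_A, M_C as redundants; the released structure is the simple span AC.
End rotations of the released simple span under the applied load (×1/EI):
  at A: point load 19 at a = 1.5: Pab(L + b)/(6LEI) = 10.69/EI
  at C: point load 19 at a = 1.5: Pab(L + a)/(6LEI) = 10.69/EI
  at A: point load 30 at a = 2.4: Pab(L + b)/(6LEI) = 8.64/EI
  at C: point load 30 at a = 2.4: Pab(L + a)/(6LEI) = 12.96/EI
  θ_A0 = 19.33/EI,  θ_C0 = 23.65/EI
Flexibility coefficients: a unit moment at one end gives L/(3EI) there and L/(6EI) at the far end, so f₁₁ = f₂₂ = 1/EI and f₁₂ = f₂₁ = 0.5/EI.
Compatibility — zero rotation at each built-in end:
  1 M_A + 0.5 M_C = 19.33
  0.5 M_A + 1 M_C = 23.65
Solving the pair gives M_A = 10.01 kip·ft and M_C = 18.64 kip·ft (hogging).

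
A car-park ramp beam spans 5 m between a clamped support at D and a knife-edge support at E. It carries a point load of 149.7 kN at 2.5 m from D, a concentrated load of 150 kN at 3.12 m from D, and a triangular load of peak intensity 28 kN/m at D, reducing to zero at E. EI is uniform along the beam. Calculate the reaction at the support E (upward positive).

Remove the prop at E; the released (primary) structure is a cantilever built in at D.
Free-end deflection of the primary structure under the applied loading (downward +):
  point load 149.7 at a = 2.5: Pa²(3L − a)/(6EI) = 1949/EI
  point load 150 at a = 3.12: Pa²(3L − a)/(6EI) = 2891/EI
  triangular load, peak 28 at the fixed end: w₀L⁴/(30EI) = 583.3/EI
  δ_0 = 5424/EI
Tip deflection under a unit load at E: L³/(3EI) = 41.67/EI.
The prop prevents deflection at E: R_E = δ_0/δ_{EE} = 5424/41.67 = 130.2 kN.

R_E = 130.2 kN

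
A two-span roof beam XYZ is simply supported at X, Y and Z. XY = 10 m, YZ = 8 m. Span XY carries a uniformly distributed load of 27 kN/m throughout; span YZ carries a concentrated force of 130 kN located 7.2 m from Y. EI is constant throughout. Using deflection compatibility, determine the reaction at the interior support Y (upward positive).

R_Y = 195.3 kN

Release continuity at Y by inserting a hinge; the redundant is the internal moment M_Y. The primary structure is two simply-supported spans XY and YZ.
Rotations at Y on the released spans (each span's end-slope, ×1/EI):
  span XY: UDL 27: wL³/(24EI) = 1125/EI
  span YZ: point load 130 at a = 7.2: Pab(L + b)/(6LEI) = 137.3/EI
  relative rotation θ_0 = (1125 + 137.3)/EI = 1262/EI
A unit hogging moment at Y produces rotation L₁/(3EI) + L₂/(3EI) = 6/EI.
Slope continuity at Y: θ_0 = M_Y·6/EI, so M_Y = 1262/6 = 210.4 kN·m (hogging).
Span XY, ΣM about X with M_Y applied at Y: R_Y^{XY}·10 = 1350 + 210.4, so R_Y^{XY} = 156 kN and R_X = 270 − 156 = 114 kN.
Span YZ, ΣM about Z: R_Y^{YZ}·8 = 104 + 210.4, so R_Y^{YZ} = 39.3 kN and R_Z = 130 − 39.3 = 90.7 kN.
R_Y = 156 + 39.3 = 195.3 kN.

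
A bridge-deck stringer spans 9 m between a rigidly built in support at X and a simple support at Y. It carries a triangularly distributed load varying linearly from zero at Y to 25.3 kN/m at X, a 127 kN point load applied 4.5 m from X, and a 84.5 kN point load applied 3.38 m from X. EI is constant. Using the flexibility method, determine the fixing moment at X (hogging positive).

Release the roller at Y. Primary structure: cantilever fixed at X.
Deflection at Y on the released cantilever, summing each load's contribution:
  triangular load, peak 25.3 at the fixed end: w₀L⁴/(30EI) = 5533/EI
  point load 127 at a = 4.5: Pa²(3L − a)/(6EI) = 9644/EI
  point load 84.5 at a = 3.38: Pa²(3L − a)/(6EI) = 3800/EI
  δ_0 = 18977/EI
Flexibility coefficient — unit upward force at Y: δ_{YY} = L³/(3EI) = 243/EI.
Compatibility at Y: δ_0 − R_Y·δ_{YY} = 0, so R_Y = 18977/243 = 78.1 kN.
Moment equilibrium about X: M_X = Σ(load moments about X) − R_Y·L = 1199 − 78.1×9 = 495.8 kN·m.

M_X = 495.8 kN·m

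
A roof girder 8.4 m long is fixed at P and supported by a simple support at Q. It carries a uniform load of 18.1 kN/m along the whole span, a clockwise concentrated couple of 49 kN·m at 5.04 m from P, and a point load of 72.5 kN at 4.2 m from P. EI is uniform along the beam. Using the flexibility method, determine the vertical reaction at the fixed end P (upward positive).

Remove the prop at Q; the released (primary) structure is a cantilever built in at P.
Primary-structure tip deflection at Q by superposition:
  UDL 18.1: wL⁴/(8EI) = 11264/EI
  clockwise couple 49 at a = 5.04: M₀a(2L − a)/(2EI) = 1452/EI
  point load 72.5 at a = 4.2: Pa²(3L − a)/(6EI) = 4476/EI
  δ_0 = 17193/EI
Flexibility coefficient — unit upward force at Q: δ_{QQ} = L³/(3EI) = 197.6/EI.
Compatibility at Q: δ_0 − R_Q·δ_{QQ} = 0, so R_Q = 17193/197.6 = 87.02 kN.
Vertical equilibrium: R_P = ΣP − R_Q = 224.5 − 87.02 = 137.5 kN.

R_P = 137.5 kN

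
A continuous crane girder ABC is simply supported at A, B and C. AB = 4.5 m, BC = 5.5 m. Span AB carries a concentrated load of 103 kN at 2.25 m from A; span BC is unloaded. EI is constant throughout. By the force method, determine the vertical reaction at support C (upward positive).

Release continuity at B by inserting a hinge; the redundant is the internal moment M_B. The primary structure is two simply-supported spans AB and BC.
Discontinuity in slope at B on the released structure — sum the simple-span end rotations:
  span AB: point load 103 at a = 2.25: Pab(L + a)/(6LEI) = 130.4/EI
  relative rotation θ_0 = (130.4 + 0)/EI = 130.4/EI
A unit hogging moment at B produces rotation L₁/(3EI) + L₂/(3EI) = 3.333/EI.
Compatibility: M_B·(L₁+L₂)/(3EI) = θ_0, giving M_B = 39.11 kN·m (hogging).
Span BC, ΣM about C: R_B^{BC}·5.5 = 0 + 39.11, so R_B^{BC} = 7.111 kN and R_C = 0 − 7.111 = -7.111 kN.

R_C = -7.111 kN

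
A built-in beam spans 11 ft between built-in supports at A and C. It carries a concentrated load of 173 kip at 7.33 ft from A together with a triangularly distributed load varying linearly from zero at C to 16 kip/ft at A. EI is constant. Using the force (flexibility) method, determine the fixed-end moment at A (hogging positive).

Release both end moments; the primary structure is a simply-supported span AC with redundants M_A and M_C.
End rotations of the released simple span under the applied load (×1/EI):
  at A: point load 173 at a = 7.33: Pab(L + b)/(6LEI) = 1034/EI
  at C: point load 173 at a = 7.33: Pab(L + a)/(6LEI) = 1293/EI
  at A: triangular load, peak 16: w₀L³/(45EI) = 473.2/EI
  at C: triangular load, peak 16: 7w₀L³/(360EI) = 414.1/EI
  θ_A0 = 1508/EI,  θ_C0 = 1707/EI
Flexibility coefficients: a unit moment at one end gives L/(3EI) there and L/(6EI) at the far end, so f₁₁ = f₂₂ = 3.667/EI and f₁₂ = f₂₁ = 1.833/EI.
Compatibility — zero rotation at each built-in end:
  3.667 M_A + 1.833 M_C = 1508
  1.833 M_A + 3.667 M_C = 1707
Solving the pair gives M_A = 238 kip·ft and M_C = 346.5 kip·ft (hogging).

M_A = 238 kip·ft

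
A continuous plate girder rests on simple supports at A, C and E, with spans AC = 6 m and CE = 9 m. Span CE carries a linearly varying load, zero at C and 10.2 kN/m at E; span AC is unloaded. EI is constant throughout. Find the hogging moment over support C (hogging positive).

Release continuity at C by inserting a hinge; the redundant is the internal moment M_C. The primary structure is two simply-supported spans AC and CE.
Rotations at C on the released spans (each span's end-slope, ×1/EI):
  span CE: triangular load, peak 10.2: 7w₀L³/(360EI) = 144.6/EI
  relative rotation θ_0 = (0 + 144.6)/EI = 144.6/EI
A unit hogging moment at C produces rotation L₁/(3EI) + L₂/(3EI) = 5/EI.
Slope continuity at C: θ_0 = M_C·5/EI, so M_C = 144.6/5 = 28.92 kN·m (hogging).

M_C = 28.92 kN·m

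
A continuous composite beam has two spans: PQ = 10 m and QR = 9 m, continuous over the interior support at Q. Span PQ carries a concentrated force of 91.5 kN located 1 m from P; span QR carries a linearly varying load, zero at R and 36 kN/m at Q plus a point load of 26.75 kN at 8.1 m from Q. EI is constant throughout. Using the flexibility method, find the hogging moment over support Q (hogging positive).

Release continuity at Q by inserting a hinge; the redundant is the internal moment M_Q. The primary structure is two simply-supported spans PQ and QR.
End slopes at the hinge Q, treating each span as simply supported:
  span PQ: point load 91.5 at a = 1: Pab(L + a)/(6LEI) = 151/EI
  span QR: triangular load, peak 36: w₀L³/(45EI) = 583.2/EI
  span QR: point load 26.75 at a = 8.1: Pab(L + b)/(6LEI) = 35.75/EI
  relative rotation θ_0 = (151 + 619)/EI = 769.9/EI
A unit hogging moment at Q produces rotation L₁/(3EI) + L₂/(3EI) = 6.333/EI.
Compatibility: M_Q·(L₁+L₂)/(3EI) = θ_0, giving M_Q = 121.6 kN·m (hogging).

M_Q = 121.6 kN·m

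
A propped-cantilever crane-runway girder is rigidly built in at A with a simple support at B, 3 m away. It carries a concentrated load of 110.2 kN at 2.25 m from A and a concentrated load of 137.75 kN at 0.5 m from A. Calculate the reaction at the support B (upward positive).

Release the roller at B. Primary structure: cantilever fixed at A.
Downward deflection at the released point B due to the loads:
  point load 110.2 at a = 2.25: Pa²(3L − a)/(6EI) = 627.6/EI
  point load 137.75 at a = 0.5: Pa²(3L − a)/(6EI) = 48.79/EI
  δ_0 = 676.4/EI
Tip deflection under a unit load at B: L³/(3EI) = 9/EI.
Compatibility at B: δ_0 − R_B·δ_{BB} = 0, so R_B = 676.4/9 = 75.16 kN.

R_B = 75.16 kN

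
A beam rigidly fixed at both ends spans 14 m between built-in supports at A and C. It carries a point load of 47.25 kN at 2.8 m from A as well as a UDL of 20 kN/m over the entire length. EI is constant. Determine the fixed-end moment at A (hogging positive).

M_A = 411.3 kN·m

Take the two fixed-end moments M_A, M_C as redundants; the released structure is the simple span AC.
Simple-span end rotations at A and C under the given loads:
  at A: point load 47.25 at a = 2.8: Pab(L + b)/(6LEI) = 444.5/EI
  at C: point load 47.25 at a = 2.8: Pab(L + a)/(6LEI) = 296.4/EI
  at A: UDL 20: wL³/(24EI) = 2287/EI
  at C: UDL 20: wL³/(24EI) = 2287/EI
  θ_A0 = 2731/EI,  θ_C0 = 2583/EI
Flexibility coefficients: a unit moment at one end gives L/(3EI) there and L/(6EI) at the far end, so f₁₁ = f₂₂ = 4.667/EI and f₁₂ = f₂₁ = 2.333/EI.
Compatibility — zero rotation at each built-in end:
  4.667 M_A + 2.333 M_C = 2731
  2.333 M_A + 4.667 M_C = 2583
Solving the pair gives M_A = 411.3 kN·m and M_C = 347.8 kN·m (hogging).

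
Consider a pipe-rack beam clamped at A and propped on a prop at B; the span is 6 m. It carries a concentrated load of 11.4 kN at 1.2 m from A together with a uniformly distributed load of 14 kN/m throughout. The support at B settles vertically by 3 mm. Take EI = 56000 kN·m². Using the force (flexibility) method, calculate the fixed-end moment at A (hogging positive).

Release the roller at B. Primary structure: cantilever fixed at A.
Downward deflection at the released point B due to the loads:
  point load 11.4 at a = 1.2: Pa²(3L − a)/(6EI) = 45.96/EI
  UDL 14: wL⁴/(8EI) = 2268/EI
  δ_0 = 2314/EI
Flexibility coefficient — unit upward force at B: δ_{BB} = L³/(3EI) = 72/EI.
With EI = 56000 kN·m²: δ_0 = 0.041321 m and δ_{BB} = 0.001286 m/kN.
Compatibility — the beam at B must follow the support down by 0.003 m: δ_0 − R_B·δ_{BB} = 0.003, so R_B = (0.041321 − 0.003)/0.001286 = 29.81 kN.
Moment equilibrium about A: M_A = Σ(load moments about A) − R_B·L = 265.7 − 29.81×6 = 86.85 kN·m.

M_A = 86.85 kN·m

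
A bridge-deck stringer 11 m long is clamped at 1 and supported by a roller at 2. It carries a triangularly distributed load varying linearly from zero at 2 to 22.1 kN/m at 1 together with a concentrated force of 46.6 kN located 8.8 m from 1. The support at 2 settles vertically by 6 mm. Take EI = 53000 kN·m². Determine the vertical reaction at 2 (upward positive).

Remove the prop at 2; the released (primary) structure is a cantilever built in at 1.
Primary-structure tip deflection at 2 by superposition:
  triangular load, peak 22.1 at the fixed end: w₀L⁴/(30EI) = 10786/EI
  point load 46.6 at a = 8.8: Pa²(3L − a)/(6EI) = 14555/EI
  δ_0 = 25341/EI
Flexibility coefficient — unit upward force at 2: δ_{22} = L³/(3EI) = 443.7/EI.
With EI = 53000 kN·m²: δ_0 = 0.47813 m and δ_{22} = 0.008371 m/kN.
Compatibility — the beam at 2 must follow the support down by 0.006 m: δ_0 − R_2·δ_{22} = 0.006, so R_2 = (0.47813 − 0.006)/0.008371 = 56.4 kN.

R_2 = 56.4 kN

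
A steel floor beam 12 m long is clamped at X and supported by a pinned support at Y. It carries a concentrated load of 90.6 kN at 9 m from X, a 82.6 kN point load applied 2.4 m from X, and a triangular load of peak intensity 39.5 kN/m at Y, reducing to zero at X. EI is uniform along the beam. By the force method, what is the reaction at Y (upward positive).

R_Y = 192.3 kN

Take the reaction at Y as the redundant and release it; the primary structure is a cantilever fixed at X.
Downward deflection at the released point Y due to the loads:
  point load 90.6 at a = 9: Pa²(3L − a)/(6EI) = 33024/EI
  point load 82.6 at a = 2.4: Pa²(3L − a)/(6EI) = 2664/EI
  triangular load, peak 39.5 at the free end: 11w₀L⁴/(120EI) = 75082/EI
  δ_0 = 110770/EI
Flexibility coefficient — unit upward force at Y: δ_{YY} = L³/(3EI) = 576/EI.
Compatibility at Y: δ_0 − R_Y·δ_{YY} = 0, so R_Y = 110770/576 = 192.3 kN.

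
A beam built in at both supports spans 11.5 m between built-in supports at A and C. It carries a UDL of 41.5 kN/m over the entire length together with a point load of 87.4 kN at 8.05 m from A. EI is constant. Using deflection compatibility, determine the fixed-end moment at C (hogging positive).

Release both end moments; the primary structure is a simply-supported span AC with redundants M_A and M_C.
Simple-span end rotations at A and C under the given loads:
  at A: UDL 41.5: wL³/(24EI) = 2630/EI
  at C: UDL 41.5: wL³/(24EI) = 2630/EI
  at A: point load 87.4 at a = 8.05: Pab(L + b)/(6LEI) = 525.9/EI
  at C: point load 87.4 at a = 8.05: Pab(L + a)/(6LEI) = 687.7/EI
  θ_A0 = 3156/EI,  θ_C0 = 3318/EI
Flexibility coefficients: a unit moment at one end gives L/(3EI) there and L/(6EI) at the far end, so f₁₁ = f₂₂ = 3.833/EI and f₁₂ = f₂₁ = 1.917/EI.
Compatibility — zero rotation at each built-in end:
  3.833 M_A + 1.917 M_C = 3156
  1.917 M_A + 3.833 M_C = 3318
Solving the pair gives M_A = 520.7 kN·m and M_C = 605.1 kN·m (hogging).

M_C = 605.1 kN·m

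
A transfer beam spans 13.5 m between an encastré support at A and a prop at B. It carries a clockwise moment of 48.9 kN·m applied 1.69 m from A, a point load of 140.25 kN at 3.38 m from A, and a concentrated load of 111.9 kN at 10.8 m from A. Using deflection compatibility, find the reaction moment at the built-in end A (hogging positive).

Remove the prop at B; the released (primary) structure is a cantilever built in at A.
Free-end deflection of the primary structure under the applied loading (downward +):
  clockwise couple 48.9 at a = 1.69: M₀a(2L − a)/(2EI) = 1046/EI
  point load 140.25 at a = 3.38: Pa²(3L − a)/(6EI) = 9913/EI
  point load 111.9 at a = 10.8: Pa²(3L − a)/(6EI) = 64607/EI
  δ_0 = 75566/EI
Flexibility coefficient — unit upward force at B: δ_{BB} = L³/(3EI) = 820.1/EI.
Compatibility at B: δ_0 − R_B·δ_{BB} = 0, so R_B = 75566/820.1 = 92.14 kN.
Moment equilibrium about A: M_A = Σ(load moments about A) − R_B·L = 1731 − 92.14×13.5 = 487.6 kN·m.

M_A = 487.6 kN·m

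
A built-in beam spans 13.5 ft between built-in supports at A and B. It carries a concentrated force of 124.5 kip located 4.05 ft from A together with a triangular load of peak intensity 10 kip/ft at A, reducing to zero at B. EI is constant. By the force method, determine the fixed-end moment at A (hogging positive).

M_A = 338.2 kip·ft

Release both end moments; the primary structure is a simply-supported span AB with redundants M_A and M_B.
End rotations of the released simple span under the applied load (×1/EI):
  at A: point load 124.5 at a = 4.05: Pab(L + b)/(6LEI) = 1350/EI
  at B: point load 124.5 at a = 4.05: Pab(L + a)/(6LEI) = 1032/EI
  at A: triangular load, peak 10: w₀L³/(45EI) = 546.8/EI
  at B: triangular load, peak 10: 7w₀L³/(360EI) = 478.4/EI
  θ_A0 = 1897/EI,  θ_B0 = 1511/EI
Flexibility coefficients: a unit moment at one end gives L/(3EI) there and L/(6EI) at the far end, so f₁₁ = f₂₂ = 4.5/EI and f₁₂ = f₂₁ = 2.25/EI.
Compatibility — zero rotation at each built-in end:
  4.5 M_A + 2.25 M_B = 1897
  2.25 M_A + 4.5 M_B = 1511
Solving the pair gives M_A = 338.2 kip·ft and M_B = 166.6 kip·ft (hogging).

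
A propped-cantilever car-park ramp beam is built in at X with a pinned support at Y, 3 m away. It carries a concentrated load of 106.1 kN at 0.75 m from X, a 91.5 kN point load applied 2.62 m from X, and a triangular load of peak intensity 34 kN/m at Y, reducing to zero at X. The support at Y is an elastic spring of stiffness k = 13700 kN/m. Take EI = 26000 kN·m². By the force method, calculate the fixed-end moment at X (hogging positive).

Take the reaction at Y as the redundant and release it; the primary structure is a cantilever fixed at X.
Deflection at Y on the released cantilever, summing each load's contribution:
  point load 106.1 at a = 0.75: Pa²(3L − a)/(6EI) = 82.06/EI
  point load 91.5 at a = 2.62: Pa²(3L − a)/(6EI) = 667.9/EI
  triangular load, peak 34 at the free end: 11w₀L⁴/(120EI) = 252.4/EI
  δ_0 = 1002/EI
Tip deflection under a unit load at Y: L³/(3EI) = 9/EI.
With EI = 26000 kN·m²: δ_0 = 0.038553 m and δ_{YY} = 0.000346 m/kN.
Compatibility — the spring shortens by R_Y/k under the reaction it provides: δ_0 − R_Y·δ_{YY} = R_Y/k. With 1/k = 0.000073 m/kN, R_Y = δ_0 / (δ_{YY} + 1/k) = 0.038553 / (0.000346 + 0.000073) = 91.98 kN.
Moment equilibrium about X: M_X = Σ(load moments about X) − R_Y·L = 421.3 − 91.98×3 = 145.4 kN·m.

M_X = 145.4 kN·m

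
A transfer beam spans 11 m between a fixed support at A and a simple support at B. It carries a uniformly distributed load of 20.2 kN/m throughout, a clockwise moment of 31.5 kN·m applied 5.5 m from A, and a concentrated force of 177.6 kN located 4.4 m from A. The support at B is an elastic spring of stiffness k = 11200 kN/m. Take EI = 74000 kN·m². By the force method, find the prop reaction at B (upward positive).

R_B = 121.7 kN

Take the reaction at B as the redundant and release it; the primary structure is a cantilever fixed at A.
Deflection at B on the released cantilever, summing each load's contribution:
  UDL 20.2: wL⁴/(8EI) = 36969/EI
  clockwise couple 31.5 at a = 5.5: M₀a(2L − a)/(2EI) = 1429/EI
  point load 177.6 at a = 4.4: Pa²(3L − a)/(6EI) = 16389/EI
  δ_0 = 54787/EI
Flexibility coefficient — unit upward force at B: δ_{BB} = L³/(3EI) = 443.7/EI.
With EI = 74000 kN·m²: δ_0 = 0.74037 m and δ_{BB} = 0.005995 m/kN.
Compatibility — the spring shortens by R_B/k under the reaction it provides: δ_0 − R_B·δ_{BB} = R_B/k. With 1/k = 0.000089 m/kN, R_B = δ_0 / (δ_{BB} + 1/k) = 0.74037 / (0.005995 + 0.000089) = 121.7 kN.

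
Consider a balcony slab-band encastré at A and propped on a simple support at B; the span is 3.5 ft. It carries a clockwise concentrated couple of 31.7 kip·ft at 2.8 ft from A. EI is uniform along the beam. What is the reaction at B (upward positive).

R_B = 13.04 kip

Take the reaction at B as the redundant and release it; the primary structure is a cantilever fixed at A.
Free-end deflection of the primary structure under the applied loading (downward +):
  clockwise couple 31.7 at a = 2.8: M₀a(2L − a)/(2EI) = 186.4/EI
Flexibility coefficient — unit upward force at B: δ_{BB} = L³/(3EI) = 14.29/EI.
Compatibility at B: δ_0 − R_B·δ_{BB} = 0, so R_B = 186.4/14.29 = 13.04 kip.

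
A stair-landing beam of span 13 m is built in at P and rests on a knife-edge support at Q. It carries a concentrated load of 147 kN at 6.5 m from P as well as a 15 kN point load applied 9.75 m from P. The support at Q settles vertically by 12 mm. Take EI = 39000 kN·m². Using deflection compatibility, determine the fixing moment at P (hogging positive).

Take the reaction at Q as the redundant and release it; the primary structure is a cantilever fixed at P.
Downward deflection at the released point Q due to the loads:
  point load 147 at a = 6.5: Pa²(3L − a)/(6EI) = 33642/EI
  point load 15 at a = 9.75: Pa²(3L − a)/(6EI) = 6951/EI
  δ_0 = 40593/EI
Tip deflection under a unit load at Q: L³/(3EI) = 732.3/EI.
With EI = 39000 kN·m²: δ_0 = 1.0408 m and δ_{QQ} = 0.018778 m/kN.
Compatibility — the beam at Q must follow the support down by 0.012 m: δ_0 − R_Q·δ_{QQ} = 0.012, so R_Q = (1.0408 − 0.012)/0.018778 = 54.79 kN.
Moment equilibrium about P: M_P = Σ(load moments about P) − R_Q·L = 1102 − 54.79×13 = 389.5 kN·m.

M_P = 389.5 kN·m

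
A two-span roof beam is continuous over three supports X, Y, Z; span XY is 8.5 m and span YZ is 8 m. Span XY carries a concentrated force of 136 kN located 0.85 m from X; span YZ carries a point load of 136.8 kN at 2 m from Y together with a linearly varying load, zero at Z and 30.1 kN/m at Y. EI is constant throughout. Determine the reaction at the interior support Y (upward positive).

R_Y = 239.9 kN

Release continuity at Y by inserting a hinge; the redundant is the internal moment M_Y. The primary structure is two simply-supported spans XY and YZ.
Rotations at Y on the released spans (each span's end-slope, ×1/EI):
  span XY: point load 136 at a = 0.85: Pab(L + a)/(6LEI) = 162.1/EI
  span YZ: point load 136.8 at a = 2: Pab(L + b)/(6LEI) = 478.8/EI
  span YZ: triangular load, peak 30.1: w₀L³/(45EI) = 342.5/EI
  relative rotation θ_0 = (162.1 + 821.3)/EI = 983.4/EI
A unit hogging moment at Y produces rotation L₁/(3EI) + L₂/(3EI) = 5.5/EI.
Compatibility: M_Y·(L₁+L₂)/(3EI) = θ_0, giving M_Y = 178.8 kN·m (hogging).
Span XY, ΣM about X with M_Y applied at Y: R_Y^{XY}·8.5 = 115.6 + 178.8, so R_Y^{XY} = 34.64 kN and R_X = 136 − 34.64 = 101.4 kN.
Span YZ, ΣM about Z: R_Y^{YZ}·8 = 1463 + 178.8, so R_Y^{YZ} = 205.2 kN and R_Z = 257.2 − 205.2 = 51.98 kN.
R_Y = 34.64 + 205.2 = 239.9 kN.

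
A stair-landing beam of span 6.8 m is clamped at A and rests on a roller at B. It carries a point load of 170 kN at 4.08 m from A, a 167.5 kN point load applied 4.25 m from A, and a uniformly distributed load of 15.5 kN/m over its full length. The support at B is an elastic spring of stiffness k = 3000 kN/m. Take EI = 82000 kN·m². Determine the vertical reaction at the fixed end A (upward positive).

R_A = 291.7 kN

Release the roller at B. Primary structure: cantilever fixed at A.
Primary-structure tip deflection at B by superposition:
  point load 170 at a = 4.08: Pa²(3L − a)/(6EI) = 7697/EI
  point load 167.5 at a = 4.25: Pa²(3L − a)/(6EI) = 8144/EI
  UDL 15.5: wL⁴/(8EI) = 4143/EI
  δ_0 = 19983/EI
Flexibility coefficient — unit upward force at B: δ_{BB} = L³/(3EI) = 104.8/EI.
With EI = 82000 kN·m²: δ_0 = 0.2437 m and δ_{BB} = 0.001278 m/kN.
Compatibility — the spring shortens by R_B/k under the reaction it provides: δ_0 − R_B·δ_{BB} = R_B/k. With 1/k = 0.000333 m/kN, R_B = δ_0 / (δ_{BB} + 1/k) = 0.2437 / (0.001278 + 0.000333) = 151.2 kN.
Vertical equilibrium: R_A = ΣP − R_B = 442.9 − 151.2 = 291.7 kN.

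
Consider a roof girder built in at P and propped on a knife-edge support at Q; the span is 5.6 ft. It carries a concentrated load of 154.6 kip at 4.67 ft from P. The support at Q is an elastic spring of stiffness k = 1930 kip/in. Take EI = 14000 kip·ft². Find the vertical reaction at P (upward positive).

R_P = 39.35 kip

Remove the prop at Q; the released (primary) structure is a cantilever built in at P.
Free-end deflection of the primary structure under the applied loading (downward +):
  point load 154.6 at a = 4.67: Pa²(3L − a)/(6EI) = 6816/EI
Flexibility coefficient — unit upward force at Q: δ_{QQ} = L³/(3EI) = 58.54/EI.
With EI = 14000 kip·ft²: δ_0 = 0.48688 ft and δ_{QQ} = 0.004181 ft/kip.
Compatibility — the spring shortens by R_Q/k under the reaction it provides: δ_0 − R_Q·δ_{QQ} = R_Q/k. With 1/k = 1/(1930×12) ft/kip = 0.000043 ft/kip, R_Q = δ_0 / (δ_{QQ} + 1/k) = 0.48688 / (0.004181 + 0.000043) = 115.3 kip.
Vertical equilibrium: R_P = ΣP − R_Q = 154.6 − 115.3 = 39.35 kip.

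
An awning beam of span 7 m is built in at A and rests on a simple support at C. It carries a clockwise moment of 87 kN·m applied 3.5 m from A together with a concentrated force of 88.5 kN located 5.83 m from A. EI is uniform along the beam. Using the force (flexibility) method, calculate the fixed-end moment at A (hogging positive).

Take the reaction at C as the redundant and release it; the primary structure is a cantilever fixed at A.
Free-end deflection of the primary structure under the applied loading (downward +):
  clockwise couple 87 at a = 3.5: M₀a(2L − a)/(2EI) = 1599/EI
  point load 88.5 at a = 5.83: Pa²(3L − a)/(6EI) = 7605/EI
  δ_0 = 9204/EI
Flexibility coefficient — unit upward force at C: δ_{CC} = L³/(3EI) = 114.3/EI.
The prop prevents deflection at C: R_C = δ_0/δ_{CC} = 9204/114.3 = 80.5 kN.
Moment equilibrium about A: M_A = Σ(load moments about A) − R_C·L = 603 − 80.5×7 = 39.45 kN·m.

M_A = 39.45 kN·m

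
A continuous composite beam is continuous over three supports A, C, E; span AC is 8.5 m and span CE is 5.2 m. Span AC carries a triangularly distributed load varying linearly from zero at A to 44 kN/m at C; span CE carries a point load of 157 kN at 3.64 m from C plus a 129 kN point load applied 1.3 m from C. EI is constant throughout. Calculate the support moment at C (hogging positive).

Release continuity at C by inserting a hinge; the redundant is the internal moment M_C. The primary structure is two simply-supported spans AC and CE.
End slopes at the hinge C, treating each span as simply supported:
  span AC: triangular load, peak 44: w₀L³/(45EI) = 600.5/EI
  span CE: point load 157 at a = 3.64: Pab(L + b)/(6LEI) = 193.2/EI
  span CE: point load 129 at a = 1.3: Pab(L + b)/(6LEI) = 190.8/EI
  relative rotation θ_0 = (600.5 + 383.9)/EI = 984.4/EI
A unit hogging moment at C produces rotation L₁/(3EI) + L₂/(3EI) = 4.567/EI.
Slope continuity at C: θ_0 = M_C·4.567/EI, so M_C = 984.4/4.567 = 215.6 kN·m (hogging).

M_C = 215.6 kN·m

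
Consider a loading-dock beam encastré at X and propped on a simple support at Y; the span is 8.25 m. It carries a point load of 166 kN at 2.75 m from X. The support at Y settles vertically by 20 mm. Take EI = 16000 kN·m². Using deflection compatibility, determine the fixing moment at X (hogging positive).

Release the roller at Y. Primary structure: cantilever fixed at X.
Free-end deflection of the primary structure under the applied loading (downward +):
  point load 166 at a = 2.75: Pa²(3L − a)/(6EI) = 4603/EI
Flexibility coefficient — unit upward force at Y: δ_{YY} = L³/(3EI) = 187.2/EI.
With EI = 16000 kN·m²: δ_0 = 0.28769 m and δ_{YY} = 0.011698 m/kN.
Compatibility — the beam at Y must follow the support down by 0.02 m: δ_0 − R_Y·δ_{YY} = 0.02, so R_Y = (0.28769 − 0.02)/0.011698 = 22.88 kN.
Moment equilibrium about X: M_X = Σ(load moments about X) − R_Y·L = 456.5 − 22.88×8.25 = 267.7 kN·m.

M_X = 267.7 kN·m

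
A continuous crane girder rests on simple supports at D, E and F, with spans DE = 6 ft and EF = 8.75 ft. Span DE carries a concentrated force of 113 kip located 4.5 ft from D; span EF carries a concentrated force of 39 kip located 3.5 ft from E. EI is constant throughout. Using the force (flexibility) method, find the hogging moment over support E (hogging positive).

M_E = 84.12 kip·ft

Insert a hinge at E; M_E is the redundant, and each span becomes simply supported.
End slopes at the hinge E, treating each span as simply supported:
  span DE: point load 113 at a = 4.5: Pab(L + a)/(6LEI) = 222.5/EI
  span EF: point load 39 at a = 3.5: Pab(L + b)/(6LEI) = 191.1/EI
  relative rotation θ_0 = (222.5 + 191.1)/EI = 413.6/EI
A unit hogging moment at E produces rotation L₁/(3EI) + L₂/(3EI) = 4.917/EI.
Slope continuity at E: θ_0 = M_E·4.917/EI, so M_E = 413.6/4.917 = 84.12 kip·ft (hogging).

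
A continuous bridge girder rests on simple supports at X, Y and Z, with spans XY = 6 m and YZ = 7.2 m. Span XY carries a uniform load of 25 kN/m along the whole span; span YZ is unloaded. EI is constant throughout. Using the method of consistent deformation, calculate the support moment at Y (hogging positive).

M_Y = 51.14 kN·m

Release continuity at Y by inserting a hinge; the redundant is the internal moment M_Y. The primary structure is two simply-supported spans XY and YZ.
Rotations at Y on the released spans (each span's end-slope, ×1/EI):
  span XY: UDL 25: wL³/(24EI) = 225/EI
  relative rotation θ_0 = (225 + 0)/EI = 225/EI
A unit hogging moment at Y produces rotation L₁/(3EI) + L₂/(3EI) = 4.4/EI.
Slope continuity at Y: θ_0 = M_Y·4.4/EI, so M_Y = 225/4.4 = 51.14 kN·m (hogging).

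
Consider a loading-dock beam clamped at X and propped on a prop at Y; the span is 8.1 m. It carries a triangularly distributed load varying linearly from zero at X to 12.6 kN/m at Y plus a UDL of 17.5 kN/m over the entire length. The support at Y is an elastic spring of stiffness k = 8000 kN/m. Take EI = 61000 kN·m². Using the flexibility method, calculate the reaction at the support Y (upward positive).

Release the roller at Y. Primary structure: cantilever fixed at X.
Downward deflection at the released point Y due to the loads:
  triangular load, peak 12.6 at the free end: 11w₀L⁴/(120EI) = 4972/EI
  UDL 17.5: wL⁴/(8EI) = 9416/EI
  δ_0 = 14388/EI
Tip deflection under a unit load at Y: L³/(3EI) = 177.1/EI.
With EI = 61000 kN·m²: δ_0 = 0.23587 m and δ_{YY} = 0.002904 m/kN.
Compatibility — the spring shortens by R_Y/k under the reaction it provides: δ_0 − R_Y·δ_{YY} = R_Y/k. With 1/k = 0.000125 m/kN, R_Y = δ_0 / (δ_{YY} + 1/k) = 0.23587 / (0.002904 + 0.000125) = 77.87 kN.

R_Y = 77.87 kN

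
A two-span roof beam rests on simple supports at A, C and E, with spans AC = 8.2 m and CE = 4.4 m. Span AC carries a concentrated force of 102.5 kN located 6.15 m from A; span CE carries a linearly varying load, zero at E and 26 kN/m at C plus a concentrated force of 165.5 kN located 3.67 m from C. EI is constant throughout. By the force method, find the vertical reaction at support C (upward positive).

Take M_C as the redundant. Released structure: two simple spans AC and CE with a hinge at C.
End slopes at the hinge C, treating each span as simply supported:
  span AC: point load 102.5 at a = 6.15: Pab(L + a)/(6LEI) = 376.9/EI
  span CE: triangular load, peak 26: w₀L³/(45EI) = 49.22/EI
  span CE: point load 165.5 at a = 3.67: Pab(L + b)/(6LEI) = 86.16/EI
  relative rotation θ_0 = (376.9 + 135.4)/EI = 512.3/EI
A unit hogging moment at C produces rotation L₁/(3EI) + L₂/(3EI) = 4.2/EI.
Slope continuity at C: θ_0 = M_C·4.2/EI, so M_C = 512.3/4.2 = 122 kN·m (hogging).
Span AC, ΣM about A with M_C applied at C: R_C^{AC}·8.2 = 630.4 + 122, so R_C^{AC} = 91.75 kN and R_A = 102.5 − 91.75 = 10.75 kN.
Span CE, ΣM about E: R_C^{CE}·4.4 = 288.6 + 122, so R_C^{CE} = 93.31 kN and R_E = 222.7 − 93.31 = 129.4 kN.
R_C = 91.75 + 93.31 = 185.1 kN.

R_C = 185.1 kN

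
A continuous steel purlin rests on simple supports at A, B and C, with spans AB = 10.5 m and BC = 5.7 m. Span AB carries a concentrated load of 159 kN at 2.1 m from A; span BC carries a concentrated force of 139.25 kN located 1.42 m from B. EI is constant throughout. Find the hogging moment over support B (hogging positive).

M_B = 149.6 kN·m

Take M_B as the redundant. Released structure: two simple spans AB and BC with a hinge at B.
End slopes at the hinge B, treating each span as simply supported:
  span AB: point load 159 at a = 2.1: Pab(L + a)/(6LEI) = 561/EI
  span BC: point load 139.25 at a = 1.42: Pab(L + b)/(6LEI) = 247/EI
  relative rotation θ_0 = (561 + 247)/EI = 807.9/EI
A unit hogging moment at B produces rotation L₁/(3EI) + L₂/(3EI) = 5.4/EI.
Slope continuity at B: θ_0 = M_B·5.4/EI, so M_B = 807.9/5.4 = 149.6 kN·m (hogging).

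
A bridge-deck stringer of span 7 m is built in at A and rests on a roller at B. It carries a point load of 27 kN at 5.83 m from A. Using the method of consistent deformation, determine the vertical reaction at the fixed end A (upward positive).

R_A = 6.706 kN

Release the roller at B. Primary structure: cantilever fixed at A.
Free-end deflection of the primary structure under the applied loading (downward +):
  point load 27 at a = 5.83: Pa²(3L − a)/(6EI) = 2320/EI
Flexibility coefficient — unit upward force at B: δ_{BB} = L³/(3EI) = 114.3/EI.
Compatibility at B: δ_0 − R_B·δ_{BB} = 0, so R_B = 2320/114.3 = 20.29 kN.
Vertical equilibrium: R_A = ΣP − R_B = 27 − 20.29 = 6.706 kN.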